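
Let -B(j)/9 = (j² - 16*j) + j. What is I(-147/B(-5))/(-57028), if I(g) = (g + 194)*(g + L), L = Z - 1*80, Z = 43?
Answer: 643709699/5132520000 ≈ 0.12542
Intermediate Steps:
L = -37 (L = 43 - 1*80 = 43 - 80 = -37)
B(j) = -9*j² + 135*j (B(j) = -9*((j² - 16*j) + j) = -9*(j² - 15*j) = -9*j² + 135*j)
I(g) = (-37 + g)*(194 + g) (I(g) = (g + 194)*(g - 37) = (194 + g)*(-37 + g) = (-37 + g)*(194 + g))
I(-147/B(-5))/(-57028) = (-7178 + (-147*(-1/(45*(15 - 1*(-5)))))² + 157*(-147*(-1/(45*(15 - 1*(-5))))))/(-57028) = (-7178 + (-147*(-1/(45*(15 + 5))))² + 157*(-147*(-1/(45*(15 + 5)))))*(-1/57028) = (-7178 + (-147/(9*(-5)*20))² + 157*(-147/(9*(-5)*20)))*(-1/57028) = (-7178 + (-147/(-900))² + 157*(-147/(-900)))*(-1/57028) = (-7178 + (-147*(-1/900))² + 157*(-147*(-1/900)))*(-1/57028) = (-7178 + (49/300)² + 157*(49/300))*(-1/57028) = (-7178 + 2401/90000 + 7693/300)*(-1/57028) = -643709699/90000*(-1/57028) = 643709699/5132520000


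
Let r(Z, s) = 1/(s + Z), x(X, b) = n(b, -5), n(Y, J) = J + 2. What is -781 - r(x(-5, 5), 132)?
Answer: -100750/129 ≈ -781.01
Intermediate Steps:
n(Y, J) = 2 + J
x(X, b) = -3 (x(X, b) = 2 - 5 = -3)
r(Z, s) = 1/(Z + s)
-781 - r(x(-5, 5), 132) = -781 - 1/(-3 + 132) = -781 - 1/129 = -100750/129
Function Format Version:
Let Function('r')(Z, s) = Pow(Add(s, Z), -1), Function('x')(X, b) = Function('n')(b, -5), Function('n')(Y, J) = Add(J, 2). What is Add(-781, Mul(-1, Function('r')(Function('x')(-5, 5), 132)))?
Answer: Rational(-100750, 129) ≈ -781.01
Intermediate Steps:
Function('n')(Y, J) = Add(2, J)
Function('x')(X, b) = -3 (Function('x')(X, b) = Add(2, -5) = -3)
Function('r')(Z, s) = Pow(Add(Z, s), -1)
Add(-781, Mul(-1, Function('r')(Function('x')(-5, 5), 132))) = Add(-781, Mul(-1, Pow(Add(-3, 132), -1))) = Add(-781, Mul(-1, Pow(129, -1))) = Add(-781, Mul(-1, Rational(1, 129))) = Add(-781, Rational(-1, 129)) = Rational(-100750, 129)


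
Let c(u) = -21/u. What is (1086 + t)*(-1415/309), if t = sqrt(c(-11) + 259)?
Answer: -512230/103 - 1415*sqrt(31570)/3399 ≈ -5047.1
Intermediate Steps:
t = sqrt(31570)/11 (t = sqrt(-21/(-11) + 259) = sqrt(-21*(-1/11) + 259) = sqrt(21/11 + 259) = sqrt(2870/11) = sqrt(31570)/11 ≈ 16.153)
(1086 + t)*(-1415/309) = (1086 + sqrt(31570)/11)*(-1415/309) = -512230/103 - 1415*sqrt(31570)/3399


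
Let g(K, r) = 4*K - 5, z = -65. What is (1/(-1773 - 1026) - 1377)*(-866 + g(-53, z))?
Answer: 1391374864/933 ≈ 1.4913e+6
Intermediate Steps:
g(K, r) = -5 + 4*K
(1/(-1773 - 1026) - 1377)*(-866 + g(-53, z)) = (1/(-1773 - 1026) - 1377)*(-866 + (-5 + 4*(-53))) = (1/(-2799) - 1377)*(-866 + (-5 - 212)) = (-1/2799 - 1377)*(-866 - 217) = -3854224/2799*(-1083) = 1391374864/933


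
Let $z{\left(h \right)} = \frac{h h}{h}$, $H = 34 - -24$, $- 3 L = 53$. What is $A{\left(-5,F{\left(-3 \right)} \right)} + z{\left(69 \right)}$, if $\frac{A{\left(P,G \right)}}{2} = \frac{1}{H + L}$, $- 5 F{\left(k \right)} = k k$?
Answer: $\frac{8355}{121} \approx 69.05$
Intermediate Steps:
$L = - \frac{53}{3}$ ($L = \left(- \frac{1}{3}\right) 53 = - \frac{53}{3} \approx -17.667$)
$H = 58$ ($H = 34 + 24 = 58$)
$F{\left(k \right)} = - \frac{k^{2}}{5}$ ($F{\left(k \right)} = - \frac{k k}{5} = - \frac{k^{2}}{5}$)
$A{\left(P,G \right)} = \frac{6}{121}$ ($A{\left(P,G \right)} = \frac{2}{58 - \frac{53}{3}} = \frac{2}{\frac{121}{3}} = 2 \cdot \frac{3}{121} = \frac{6}{121}$)
$z{\left(h \right)} = h$ ($z{\left(h \right)} = \frac{h^{2}}{h} = h$)
$A{\left(-5,F{\left(-3 \right)} \right)} + z{\left(69 \right)} = \frac{6}{121} + 69 = \frac{8355}{121}$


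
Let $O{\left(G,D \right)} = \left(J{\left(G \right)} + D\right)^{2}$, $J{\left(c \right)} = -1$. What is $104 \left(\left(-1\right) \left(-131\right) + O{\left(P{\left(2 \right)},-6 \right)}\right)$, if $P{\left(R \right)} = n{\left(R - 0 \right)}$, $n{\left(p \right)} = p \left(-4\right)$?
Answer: $18720$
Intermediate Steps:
$n{\left(p \right)} = - 4 p$
$P{\left(R \right)} = - 4 R$ ($P{\left(R \right)} = - 4 \left(R - 0\right) = - 4 \left(R + 0\right) = - 4 R$)
$O{\left(G,D \right)} = \left(-1 + D\right)^{2}$
$104 \left(\left(-1\right) \left(-131\right) + O{\left(P{\left(2 \right)},-6 \right)}\right) = 104 \left(\left(-1\right) \left(-131\right) + \left(-1 - 6\right)^{2}\right) = 104 \left(131 + \left(-7\right)^{2}\right) = 104 \left(131 + 49\right) = 104 \cdot 180 = 18720$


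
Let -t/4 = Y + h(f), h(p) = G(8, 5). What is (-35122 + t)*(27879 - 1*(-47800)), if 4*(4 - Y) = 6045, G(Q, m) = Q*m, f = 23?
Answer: -2213837787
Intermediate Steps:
h(p) = 40 (h(p) = 8*5 = 40)
Y = -6029/4 (Y = 4 - ¼*6045 = 4 - 6045/4 = -6029/4 ≈ -1507.3)
t = 5869 (t = -4*(-6029/4 + 40) = -4*(-5869/4) = 5869)
(-35122 + t)*(27879 - 1*(-47800)) = (-35122 + 5869)*(27879 - 1*(-47800)) = -29253*(27879 + 47800) = -29253*75679 = -2213837787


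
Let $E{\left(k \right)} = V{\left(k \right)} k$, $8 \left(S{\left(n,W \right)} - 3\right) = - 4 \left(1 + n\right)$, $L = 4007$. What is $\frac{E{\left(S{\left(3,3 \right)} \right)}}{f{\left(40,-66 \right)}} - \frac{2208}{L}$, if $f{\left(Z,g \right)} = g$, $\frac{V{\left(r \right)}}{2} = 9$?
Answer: $- \frac{36309}{44077} \approx -0.82376$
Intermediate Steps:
$V{\left(r \right)} = 18$ ($V{\left(r \right)} = 2 \cdot 9 = 18$)
$S{\left(n,W \right)} = \frac{5}{2} - \frac{n}{2}$ ($S{\left(n,W \right)} = 3 + \frac{\left(-4\right) \left(1 + n\right)}{8} = 3 + \frac{-4 - 4 n}{8} = 3 - \left(\frac{1}{2} + \frac{n}{2}\right) = \frac{5}{2} - \frac{n}{2}$)
$E{\left(k \right)} = 18 k$
$\frac{E{\left(S{\left(3,3 \right)} \right)}}{f{\left(40,-66 \right)}} - \frac{2208}{L} = \frac{18 \left(\frac{5}{2} - \frac{3}{2}\right)}{-66} - \frac{2208}{4007} = 18 \left(\frac{5}{2} - \frac{3}{2}\right) \left(- \frac{1}{66}\right) - \frac{2208}{4007} = 18 \cdot 1 \left(- \frac{1}{66}\right) - \frac{2208}{4007} = 18 \left(- \frac{1}{66}\right) - \frac{2208}{4007} = - \frac{3}{11} - \frac{2208}{4007} = - \frac{36309}{44077}$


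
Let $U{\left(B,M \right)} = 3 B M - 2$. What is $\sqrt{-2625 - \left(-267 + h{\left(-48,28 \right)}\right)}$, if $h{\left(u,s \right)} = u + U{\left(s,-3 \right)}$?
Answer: $2 i \sqrt{514} \approx 45.343 i$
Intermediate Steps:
$U{\left(B,M \right)} = -2 + 3 B M$ ($U{\left(B,M \right)} = 3 B M - 2 = -2 + 3 B M$)
$h{\left(u,s \right)} = -2 + u - 9 s$ ($h{\left(u,s \right)} = u + \left(-2 + 3 s \left(-3\right)\right) = u - \left(2 + 9 s\right) = -2 + u - 9 s$)
$\sqrt{-2625 - \left(-267 + h{\left(-48,28 \right)}\right)} = \sqrt{-2625 + \left(267 - \left(-2 - 48 - 252\right)\right)} = \sqrt{-2625 + \left(267 - -302\right)} = \sqrt{-2625 + \left(267 + 302\right)} = \sqrt{-2625 + 569} = \sqrt{-2056} = 2 i \sqrt{514}$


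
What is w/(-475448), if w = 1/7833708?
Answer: -1/3724520801184 ≈ -2.6849e-13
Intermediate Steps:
w = 1/7833708 ≈ 1.2765e-7
w/(-475448) = (1/7833708)/(-475448) = (1/7833708)*(-1/475448) = -1/3724520801184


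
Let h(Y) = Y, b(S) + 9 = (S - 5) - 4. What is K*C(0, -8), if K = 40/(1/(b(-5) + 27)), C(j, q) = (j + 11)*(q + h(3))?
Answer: -8800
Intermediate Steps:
b(S) = -18 + S (b(S) = -9 + ((S - 5) - 4) = -9 + ((-5 + S) - 4) = -9 + (-9 + S) = -18 + S)
C(j, q) = (3 + q)*(11 + j) (C(j, q) = (j + 11)*(q + 3) = (11 + j)*(3 + q) = (3 + q)*(11 + j))
K = 160 (K = 40/(1/((-18 - 5) + 27)) = 40/(1/(-23 + 27)) = 40/(1/4) = 40/(¼) = 40*4 = 160)
K*C(0, -8) = 160*(33 + 3*0 + 11*(-8) + 0*(-8)) = 160*(33 + 0 - 88 + 0) = 160*(-55) = -8800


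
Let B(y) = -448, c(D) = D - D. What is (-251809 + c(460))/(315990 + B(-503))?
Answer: -251809/315542 ≈ -0.79802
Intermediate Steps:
c(D) = 0
(-251809 + c(460))/(315990 + B(-503)) = (-251809 + 0)/(315990 - 448) = -251809/315542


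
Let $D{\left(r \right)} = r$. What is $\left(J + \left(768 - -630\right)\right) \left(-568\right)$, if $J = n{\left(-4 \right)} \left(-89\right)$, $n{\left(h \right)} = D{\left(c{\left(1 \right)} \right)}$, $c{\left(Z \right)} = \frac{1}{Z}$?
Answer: $-743512$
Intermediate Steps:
$n{\left(h \right)} = 1$ ($n{\left(h \right)} = 1^{-1} = 1$)
$J = -89$ ($J = 1 \left(-89\right) = -89$)
$\left(J + \left(768 - -630\right)\right) \left(-568\right) = \left(-89 + \left(768 - -630\right)\right) \left(-568\right) = \left(-89 + \left(768 + 630\right)\right) \left(-568\right) = \left(-89 + 1398\right) \left(-568\right) = 1309 \left(-568\right) = -743512$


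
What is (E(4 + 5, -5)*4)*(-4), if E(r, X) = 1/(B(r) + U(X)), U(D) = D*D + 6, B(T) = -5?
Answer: -8/13 ≈ -0.61539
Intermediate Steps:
U(D) = 6 + D² (U(D) = D² + 6 = 6 + D²)
E(r, X) = 1/(1 + X²) (E(r, X) = 1/(-5 + (6 + X²)) = 1/(1 + X²))
(E(4 + 5, -5)*4)*(-4) = (4/(1 + (-5)²))*(-4) = (4/(1 + 25))*(-4) = (4/26)*(-4) = ((1/26)*4)*(-4) = (2/13)*(-4) = -8/13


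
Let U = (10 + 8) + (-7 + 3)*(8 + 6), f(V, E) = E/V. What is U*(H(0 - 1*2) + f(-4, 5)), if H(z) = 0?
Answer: 95/2 ≈ 47.500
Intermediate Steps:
U = -38 (U = 18 - 4*14 = 18 - 56 = -38)
U*(H(0 - 1*2) + f(-4, 5)) = -38*(0 + 5/(-4)) = -38*(0 + 5*(-¼)) = -38*(0 - 5/4) = -38*(-5/4) = 95/2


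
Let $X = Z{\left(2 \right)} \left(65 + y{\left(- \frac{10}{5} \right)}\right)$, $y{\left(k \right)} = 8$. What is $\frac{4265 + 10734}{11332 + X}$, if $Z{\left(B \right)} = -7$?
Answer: $\frac{14999}{10821} \approx 1.3861$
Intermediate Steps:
$X = -511$ ($X = - 7 \left(65 + 8\right) = \left(-7\right) 73 = -511$)
$\frac{4265 + 10734}{11332 + X} = \frac{4265 + 10734}{11332 - 511} = \frac{14999}{10821}$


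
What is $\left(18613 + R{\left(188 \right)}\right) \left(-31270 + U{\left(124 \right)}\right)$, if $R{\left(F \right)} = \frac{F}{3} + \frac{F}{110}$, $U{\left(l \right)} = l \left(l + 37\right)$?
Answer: $- \frac{34842457702}{165} \approx -2.1117 \cdot 10^{8}$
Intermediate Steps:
$U{\left(l \right)} = l \left(37 + l\right)$
$R{\left(F \right)} = \frac{113 F}{330}$ ($R{\left(F \right)} = F \frac{1}{3} + F \frac{1}{110} = \frac{F}{3} + \frac{F}{110} = \frac{113 F}{330}$)
$\left(18613 + R{\left(188 \right)}\right) \left(-31270 + U{\left(124 \right)}\right) = \left(18613 + \frac{113}{330} \cdot 188\right) \left(-31270 + 124 \left(37 + 124\right)\right) = \left(18613 + \frac{10622}{165}\right) \left(-31270 + 124 \cdot 161\right) = \frac{3081767 \left(-31270 + 19964\right)}{165} = \frac{3081767}{165} \left(-11306\right) = - \frac{34842457702}{165}$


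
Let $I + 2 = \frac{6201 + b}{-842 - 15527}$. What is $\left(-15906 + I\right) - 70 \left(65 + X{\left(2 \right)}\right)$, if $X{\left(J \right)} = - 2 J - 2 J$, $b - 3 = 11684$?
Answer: $- \frac{325728250}{16369} \approx -19899.0$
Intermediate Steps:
$b = 11687$ ($b = 3 + 11684 = 11687$)
$X{\left(J \right)} = - 4 J$
$I = - \frac{50626}{16369}$ ($I = -2 + \frac{6201 + 11687}{-842 - 15527} = -2 + \frac{17888}{-16369} = -2 + 17888 \left(- \frac{1}{16369}\right) = -2 - \frac{17888}{16369} = - \frac{50626}{16369} \approx -3.0928$)
$\left(-15906 + I\right) - 70 \left(65 + X{\left(2 \right)}\right) = \left(-15906 - \frac{50626}{16369}\right) - 70 \left(65 - 8\right) = - \frac{260415940}{16369} - 70 \left(65 - 8\right) = - \frac{260415940}{16369} - 3990 = - \frac{325728250}{16369}$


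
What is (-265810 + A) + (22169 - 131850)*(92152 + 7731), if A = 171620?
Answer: -10955361513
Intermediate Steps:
(-265810 + A) + (22169 - 131850)*(92152 + 7731) = (-265810 + 171620) + (22169 - 131850)*(92152 + 7731) = -94190 - 109681*99883 = -94190 - 10955267323 = -10955361513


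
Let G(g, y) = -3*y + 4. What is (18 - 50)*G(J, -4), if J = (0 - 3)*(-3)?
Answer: -512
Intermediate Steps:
J = 9 (J = -3*(-3) = 9)
G(g, y) = 4 - 3*y
(18 - 50)*G(J, -4) = (18 - 50)*(4 - 3*(-4)) = -32*(4 + 12) = -32*16 = -512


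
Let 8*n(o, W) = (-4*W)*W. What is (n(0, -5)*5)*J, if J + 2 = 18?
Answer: -1000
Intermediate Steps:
J = 16 (J = -2 + 18 = 16)
n(o, W) = -W²/2 (n(o, W) = ((-4*W)*W)/8 = (-4*W²)/8 = -W²/2)
(n(0, -5)*5)*J = (-½*(-5)²*5)*16 = (-½*25*5)*16 = -25/2*5*16 = -125/2*16 = -1000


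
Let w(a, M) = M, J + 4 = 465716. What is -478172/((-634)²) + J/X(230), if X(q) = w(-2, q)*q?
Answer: 10118777117/1328967025 ≈ 7.6140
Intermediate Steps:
J = 465712 (J = -4 + 465716 = 465712)
X(q) = q² (X(q) = q*q = q²)
-478172/((-634)²) + J/X(230) = -478172/((-634)²) + 465712/(230²) = -478172/401956 + 465712/52900 = -478172*1/401956 + 465712*(1/52900) = -119543/100489 + 116428/13225 = 10118777117/1328967025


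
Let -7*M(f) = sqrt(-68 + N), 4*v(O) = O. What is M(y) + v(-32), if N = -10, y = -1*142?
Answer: -8 - I*sqrt(78)/7 ≈ -8.0 - 1.2617*I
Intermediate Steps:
v(O) = O/4
y = -142
M(f) = -I*sqrt(78)/7 (M(f) = -sqrt(-68 - 10)/7 = -I*sqrt(78)/7)
M(y) + v(-32) = -I*sqrt(78)/7 + (1/4)*(-32) = -I*sqrt(78)/7 - 8 = -8 - I*sqrt(78)/7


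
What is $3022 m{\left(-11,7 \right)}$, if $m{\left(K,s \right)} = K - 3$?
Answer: $-42308$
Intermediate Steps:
$m{\left(K,s \right)} = -3 + K$ ($m{\left(K,s \right)} = K - 3 = -3 + K$)
$3022 m{\left(-11,7 \right)} = 3022 \left(-3 - 11\right) = 3022 \left(-14\right) = -42308$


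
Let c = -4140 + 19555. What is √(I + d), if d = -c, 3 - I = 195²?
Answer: I*√53437 ≈ 231.16*I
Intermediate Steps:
c = 15415
I = -38022 (I = 3 - 1*195² = 3 - 1*38025 = 3 - 38025 = -38022)
d = -15415 (d = -1*15415 = -15415)
√(I + d) = √(-38022 - 15415) = √(-53437) = I*√53437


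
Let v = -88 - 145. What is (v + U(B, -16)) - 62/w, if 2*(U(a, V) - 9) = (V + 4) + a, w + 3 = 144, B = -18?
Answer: -33761/141 ≈ -239.44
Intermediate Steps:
w = 141 (w = -3 + 144 = 141)
U(a, V) = 11 + V/2 + a/2 (U(a, V) = 9 + ((V + 4) + a)/2 = 9 + ((4 + V) + a)/2 = 9 + (4 + V + a)/2 = 9 + (2 + V/2 + a/2) = 11 + V/2 + a/2)
v = -233
(v + U(B, -16)) - 62/w = (-233 + (11 + (½)*(-16) + (½)*(-18))) - 62/141 = (-233 + (11 - 8 - 9)) - 62*1/141 = (-233 - 6) - 62/141 = -239 - 62/141 = -33761/141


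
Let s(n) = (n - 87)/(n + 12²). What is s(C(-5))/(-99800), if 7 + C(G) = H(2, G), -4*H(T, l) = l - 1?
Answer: 37/5528920 ≈ 6.6921e-6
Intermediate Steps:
H(T, l) = ¼ - l/4 (H(T, l) = -(l - 1)/4 = -(-1 + l)/4 = ¼ - l/4)
C(G) = -27/4 - G/4 (C(G) = -7 + (¼ - G/4) = -27/4 - G/4)
s(n) = (-87 + n)/(144 + n) (s(n) = (-87 + n)/(n + 144) = (-87 + n)/(144 + n))
s(C(-5))/(-99800) = ((-87 + (-27/4 - ¼*(-5)))/(144 + (-27/4 - ¼*(-5))))/(-99800) = ((-87 + (-27/4 + 5/4))/(144 + (-27/4 + 5/4)))*(-1/99800) = ((-87 - 11/2)/(144 - 11/2))*(-1/99800) = (-185/2/(277/2))*(-1/99800) = ((2/277)*(-185/2))*(-1/99800) = -185/277*(-1/99800) = 37/5528920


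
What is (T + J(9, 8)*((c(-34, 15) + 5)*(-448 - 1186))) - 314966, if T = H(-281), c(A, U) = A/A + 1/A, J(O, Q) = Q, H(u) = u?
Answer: -6686007/17 ≈ -3.9329e+5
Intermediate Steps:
c(A, U) = 1 + 1/A
T = -281
(T + J(9, 8)*((c(-34, 15) + 5)*(-448 - 1186))) - 314966 = (-281 + 8*(((1 - 34)/(-34) + 5)*(-448 - 1186))) - 314966 = (-281 + 8*((-1/34*(-33) + 5)*(-1634))) - 314966 = (-281 + 8*((33/34 + 5)*(-1634))) - 314966 = (-281 + 8*((203/34)*(-1634))) - 314966 = (-281 + 8*(-165851/17)) - 314966 = (-281 - 1326808/17) - 314966 = -1331585/17 - 314966 = -6686007/17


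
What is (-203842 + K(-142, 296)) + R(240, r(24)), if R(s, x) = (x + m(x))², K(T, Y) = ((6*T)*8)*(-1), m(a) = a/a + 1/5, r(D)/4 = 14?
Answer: -4843854/25 ≈ -1.9375e+5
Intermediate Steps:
r(D) = 56 (r(D) = 4*14 = 56)
m(a) = 6/5 (m(a) = 1 + 1*(⅕) = 1 + ⅕ = 6/5)
K(T, Y) = -48*T (K(T, Y) = (48*T)*(-1) = -48*T)
R(s, x) = (6/5 + x)² (R(s, x) = (x + 6/5)² = (6/5 + x)²)
(-203842 + K(-142, 296)) + R(240, r(24)) = (-203842 - 48*(-142)) + (6 + 5*56)²/25 = (-203842 + 6816) + (6 + 280)²/25 = -197026 + (1/25)*286² = -197026 + (1/25)*81796 = -197026 + 81796/25 = -4843854/25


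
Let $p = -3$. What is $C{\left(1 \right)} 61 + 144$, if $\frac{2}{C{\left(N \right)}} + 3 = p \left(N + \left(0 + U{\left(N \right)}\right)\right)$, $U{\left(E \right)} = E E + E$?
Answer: $\frac{803}{6} \approx 133.83$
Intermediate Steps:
$U{\left(E \right)} = E + E^{2}$ ($U{\left(E \right)} = E^{2} + E = E + E^{2}$)
$C{\left(N \right)} = \frac{2}{-3 - 3 N - 3 N \left(1 + N\right)}$ ($C{\left(N \right)} = \frac{2}{-3 - 3 \left(N + \left(0 + N \left(1 + N\right)\right)\right)} = \frac{2}{-3 - 3 \left(N + N \left(1 + N\right)\right)} = \frac{2}{-3 - \left(3 N + 3 N \left(1 + N\right)\right)} = \frac{2}{-3 - 3 N - 3 N \left(1 + N\right)}$)
$C{\left(1 \right)} 61 + 144 = - \frac{2}{3 + 3 \cdot 1^{2} + 6 \cdot 1} \cdot 61 + 144 = - \frac{2}{3 + 3 \cdot 1 + 6} \cdot 61 + 144 = - \frac{2}{3 + 3 + 6} \cdot 61 + 144 = - \frac{2}{12} \cdot 61 + 144 = \left(-2\right) \frac{1}{12} \cdot 61 + 144 = \left(- \frac{1}{6}\right) 61 + 144 = - \frac{61}{6} + 144 = \frac{803}{6}$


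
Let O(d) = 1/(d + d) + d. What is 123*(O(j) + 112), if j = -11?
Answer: 273183/22 ≈ 12417.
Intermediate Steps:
O(d) = d + 1/(2*d) (O(d) = 1/(2*d) + d = d + 1/(2*d))
123*(O(j) + 112) = 123*((-11 + (½)/(-11)) + 112) = 123*((-11 + (½)*(-1/11)) + 112) = 123*((-11 - 1/22) + 112) = 123*(-243/22 + 112) = 123*(2221/22) = 273183/22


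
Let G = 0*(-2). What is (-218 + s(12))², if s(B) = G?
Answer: 47524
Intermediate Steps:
G = 0
s(B) = 0
(-218 + s(12))² = (-218 + 0)² = (-218)² = 47524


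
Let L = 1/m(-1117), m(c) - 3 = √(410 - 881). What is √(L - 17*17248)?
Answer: √((-879647 - 293216*I*√471)/(3 + I*√471)) ≈ 0.e-5 - 541.49*I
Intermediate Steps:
m(c) = 3 + I*√471 (m(c) = 3 + √(410 - 881) = 3 + √(-471) = 3 + I*√471)
L = 1/(3 + I*√471) ≈ 0.00625 - 0.045214*I
√(L - 17*17248) = √((1/160 - I*√471/480) - 17*17248) = √((1/160 - I*√471/480) - 293216) = √(-46914559/160 - I*√471/480)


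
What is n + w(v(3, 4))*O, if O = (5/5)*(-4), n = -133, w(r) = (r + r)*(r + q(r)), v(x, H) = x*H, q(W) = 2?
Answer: -1477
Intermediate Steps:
v(x, H) = H*x
w(r) = 2*r*(2 + r) (w(r) = (r + r)*(r + 2) = (2*r)*(2 + r) = 2*r*(2 + r))
O = -4 (O = (5*(1/5))*(-4) = 1*(-4) = -4)
n + w(v(3, 4))*O = -133 + (2*(4*3)*(2 + 4*3))*(-4) = -133 + (2*12*(2 + 12))*(-4) = -133 + (2*12*14)*(-4) = -133 + 336*(-4) = -133 - 1344 = -1477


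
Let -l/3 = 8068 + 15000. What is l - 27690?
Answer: -96894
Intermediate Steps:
l = -69204 (l = -3*(8068 + 15000) = -3*23068 = -69204)
l - 27690 = -69204 - 27690 = -96894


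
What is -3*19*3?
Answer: -171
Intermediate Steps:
-3*19*3 = -57*3 = -171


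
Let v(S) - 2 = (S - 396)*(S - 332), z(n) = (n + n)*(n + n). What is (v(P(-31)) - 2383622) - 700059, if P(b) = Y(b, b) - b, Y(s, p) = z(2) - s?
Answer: -3002907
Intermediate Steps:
z(n) = 4*n**2 (z(n) = (2*n)*(2*n) = 4*n**2)
Y(s, p) = 16 - s (Y(s, p) = 4*2**2 - s = 4*4 - s = 16 - s)
P(b) = 16 - 2*b (P(b) = (16 - b) - b = 16 - 2*b)
v(S) = 2 + (-396 + S)*(-332 + S) (v(S) = 2 + (S - 396)*(S - 332) = 2 + (-396 + S)*(-332 + S))
(v(P(-31)) - 2383622) - 700059 = ((131474 + (16 - 2*(-31))**2 - 728*(16 - 2*(-31))) - 2383622) - 700059 = ((131474 + (16 + 62)**2 - 728*(16 + 62)) - 2383622) - 700059 = ((131474 + 78**2 - 728*78) - 2383622) - 700059 = ((131474 + 6084 - 56784) - 2383622) - 700059 = (80774 - 2383622) - 700059 = -2302848 - 700059 = -3002907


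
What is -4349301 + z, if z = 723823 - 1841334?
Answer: -5466812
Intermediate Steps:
z = -1117511
-4349301 + z = -4349301 - 1117511 = -5466812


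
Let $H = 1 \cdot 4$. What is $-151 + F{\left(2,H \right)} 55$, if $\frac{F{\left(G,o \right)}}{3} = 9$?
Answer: $1334$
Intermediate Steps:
$H = 4$
$F{\left(G,o \right)} = 27$ ($F{\left(G,o \right)} = 3 \cdot 9 = 27$)
$-151 + F{\left(2,H \right)} 55 = -151 + 27 \cdot 55 = -151 + 1485 = 1334$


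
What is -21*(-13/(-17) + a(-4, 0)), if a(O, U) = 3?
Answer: -1344/17 ≈ -79.059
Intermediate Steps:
-21*(-13/(-17) + a(-4, 0)) = -21*(-13/(-17) + 3) = -21*(-13*(-1/17) + 3) = -21*(13/17 + 3) = -21*64/17 = -1344/17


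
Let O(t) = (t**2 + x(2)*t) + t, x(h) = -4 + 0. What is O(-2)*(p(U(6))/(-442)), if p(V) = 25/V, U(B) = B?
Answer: -125/1326 ≈ -0.094268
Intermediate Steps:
x(h) = -4
O(t) = t**2 - 3*t (O(t) = (t**2 - 4*t) + t = t**2 - 3*t)
O(-2)*(p(U(6))/(-442)) = (-2*(-3 - 2))*((25/6)/(-442)) = (-2*(-5))*((25*(1/6))*(-1/442)) = 10*((25/6)*(-1/442)) = 10*(-25/2652) = -125/1326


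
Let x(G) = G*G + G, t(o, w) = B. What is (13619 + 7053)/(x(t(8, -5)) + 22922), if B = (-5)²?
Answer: 5168/5893 ≈ 0.87697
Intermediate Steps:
B = 25
t(o, w) = 25
x(G) = G + G² (x(G) = G² + G = G + G²)
(13619 + 7053)/(x(t(8, -5)) + 22922) = (13619 + 7053)/(25*(1 + 25) + 22922) = 20672/(25*26 + 22922) = 20672/(650 + 22922) = 20672/23572 = 20672*(1/23572) = 5168/5893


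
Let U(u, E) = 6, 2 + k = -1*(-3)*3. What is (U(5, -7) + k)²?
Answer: 169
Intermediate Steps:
k = 7 (k = -2 - 1*(-3)*3 = -2 + 3*3 = -2 + 9 = 7)
(U(5, -7) + k)² = (6 + 7)² = 13² = 169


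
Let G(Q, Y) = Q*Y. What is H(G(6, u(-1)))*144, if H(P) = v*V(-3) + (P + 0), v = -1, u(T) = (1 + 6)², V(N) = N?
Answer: 42768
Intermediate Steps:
u(T) = 49 (u(T) = 7² = 49)
H(P) = 3 + P (H(P) = -1*(-3) + (P + 0) = 3 + P)
H(G(6, u(-1)))*144 = (3 + 6*49)*144 = (3 + 294)*144 = 297*144 = 42768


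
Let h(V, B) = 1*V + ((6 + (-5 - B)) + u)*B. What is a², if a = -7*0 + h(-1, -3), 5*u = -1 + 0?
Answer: 3844/25 ≈ 153.76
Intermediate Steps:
u = -⅕ (u = (-1 + 0)/5 = (⅕)*(-1) = -⅕ ≈ -0.20000)
h(V, B) = V + B*(⅘ - B) (h(V, B) = 1*V + ((6 + (-5 - B)) - ⅕)*B = V + ((1 - B) - ⅕)*B = V + (⅘ - B)*B = V + B*(⅘ - B))
a = -62/5 (a = -7*0 + (-1 - 1*(-3)² + (⅘)*(-3)) = 0 + (-1 - 1*9 - 12/5) = 0 + (-1 - 9 - 12/5) = 0 - 62/5 = -62/5 ≈ -12.400)
a² = (-62/5)² = 3844/25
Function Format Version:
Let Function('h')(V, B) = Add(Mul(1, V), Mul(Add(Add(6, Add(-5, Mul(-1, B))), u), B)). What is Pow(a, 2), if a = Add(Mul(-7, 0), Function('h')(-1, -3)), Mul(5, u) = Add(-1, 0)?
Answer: Rational(3844, 25) ≈ 153.76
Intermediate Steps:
u = Rational(-1, 5) (u = Mul(Rational(1, 5), Add(-1, 0)) = Mul(Rational(1, 5), -1) = Rational(-1, 5) ≈ -0.20000)
Function('h')(V, B) = Add(V, Mul(B, Add(Rational(4, 5), Mul(-1, B)))) (Function('h')(V, B) = Add(Mul(1, V), Mul(Add(Add(6, Add(-5, Mul(-1, B))), Rational(-1, 5)), B)) = Add(V, Mul(Add(Add(1, Mul(-1, B)), Rational(-1, 5)), B)) = Add(V, Mul(Add(Rational(4, 5), Mul(-1, B)), B)) = Add(V, Mul(B, Add(Rational(4, 5), Mul(-1, B)))))
a = Rational(-62, 5) (a = Add(Mul(-7, 0), Add(-1, Mul(-1, Pow(-3, 2)), Mul(Rational(4, 5), -3))) = Add(0, Add(-1, Mul(-1, 9), Rational(-12, 5))) = Add(0, Add(-1, -9, Rational(-12, 5))) = Add(0, Rational(-62, 5)) = Rational(-62, 5) ≈ -12.400)
Pow(a, 2) = Pow(Rational(-62, 5), 2) = Rational(3844, 25)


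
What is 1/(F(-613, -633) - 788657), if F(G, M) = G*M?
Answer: -1/400628 ≈ -2.4961e-6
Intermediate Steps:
1/(F(-613, -633) - 788657) = 1/(-613*(-633) - 788657) = 1/(388029 - 788657) = 1/(-400628) = -1/400628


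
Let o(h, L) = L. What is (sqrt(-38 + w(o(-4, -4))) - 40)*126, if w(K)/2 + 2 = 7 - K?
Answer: -5040 + 252*I*sqrt(5) ≈ -5040.0 + 563.49*I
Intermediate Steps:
w(K) = 10 - 2*K (w(K) = -4 + 2*(7 - K) = -4 + (14 - 2*K) = 10 - 2*K)
(sqrt(-38 + w(o(-4, -4))) - 40)*126 = (sqrt(-38 + (10 - 2*(-4))) - 40)*126 = (sqrt(-38 + (10 + 8)) - 40)*126 = (sqrt(-38 + 18) - 40)*126 = (sqrt(-20) - 40)*126 = (2*I*sqrt(5) - 40)*126 = (-40 + 2*I*sqrt(5))*126 = -5040 + 252*I*sqrt(5)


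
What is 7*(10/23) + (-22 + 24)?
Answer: 116/23 ≈ 5.0435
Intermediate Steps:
7*(10/23) + (-22 + 24) = 7*(10*(1/23)) + 2 = 7*(10/23) + 2 = 70/23 + 2 = 116/23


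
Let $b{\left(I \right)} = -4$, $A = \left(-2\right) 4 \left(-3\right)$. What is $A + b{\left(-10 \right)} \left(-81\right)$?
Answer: $348$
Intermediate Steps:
$A = 24$ ($A = \left(-8\right) \left(-3\right) = 24$)
$A + b{\left(-10 \right)} \left(-81\right) = 24 - -324 = 24 + 324 = 348$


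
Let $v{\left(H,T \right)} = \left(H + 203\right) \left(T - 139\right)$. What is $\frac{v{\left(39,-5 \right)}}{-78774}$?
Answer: $\frac{5808}{13129} \approx 0.44238$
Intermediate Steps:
$v{\left(H,T \right)} = \left(-139 + T\right) \left(203 + H\right)$ ($v{\left(H,T \right)} = \left(203 + H\right) \left(-139 + T\right) = \left(-139 + T\right) \left(203 + H\right)$)
$\frac{v{\left(39,-5 \right)}}{-78774} = \frac{-28217 - 5421 + 203 \left(-5\right) + 39 \left(-5\right)}{-78774} = \left(-28217 - 5421 - 1015 - 195\right) \left(- \frac{1}{78774}\right) = \left(-34848\right) \left(- \frac{1}{78774}\right) = \frac{5808}{13129}$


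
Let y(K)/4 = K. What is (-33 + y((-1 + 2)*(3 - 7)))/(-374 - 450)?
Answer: 49/824 ≈ 0.059466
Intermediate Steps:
y(K) = 4*K
(-33 + y((-1 + 2)*(3 - 7)))/(-374 - 450) = (-33 + 4*((-1 + 2)*(3 - 7)))/(-374 - 450) = (-33 + 4*(1*(-4)))/(-824) = (-33 + 4*(-4))*(-1/824) = (-33 - 16)*(-1/824) = -49*(-1/824) = 49/824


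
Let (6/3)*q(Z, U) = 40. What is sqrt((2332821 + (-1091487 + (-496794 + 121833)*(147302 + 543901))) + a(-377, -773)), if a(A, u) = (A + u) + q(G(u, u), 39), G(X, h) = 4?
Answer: I*sqrt(259172927879) ≈ 5.0909e+5*I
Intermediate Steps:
q(Z, U) = 20 (q(Z, U) = (1/2)*40 = 20)
a(A, u) = 20 + A + u (a(A, u) = (A + u) + 20 = 20 + A + u)
sqrt((2332821 + (-1091487 + (-496794 + 121833)*(147302 + 543901))) + a(-377, -773)) = sqrt((2332821 + (-1091487 + (-496794 + 121833)*(147302 + 543901))) + (20 - 377 - 773)) = sqrt((2332821 + (-1091487 - 374961*691203)) - 1130) = sqrt((2332821 + (-1091487 - 259174168083)) - 1130) = sqrt((2332821 - 259175259570) - 1130) = sqrt(-259172926749 - 1130) = sqrt(-259172927879) = I*sqrt(259172927879)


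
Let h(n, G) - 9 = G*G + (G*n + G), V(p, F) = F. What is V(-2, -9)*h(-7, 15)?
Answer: -1296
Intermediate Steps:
h(n, G) = 9 + G + G² + G*n (h(n, G) = 9 + (G*G + (G*n + G)) = 9 + (G² + (G + G*n)) = 9 + (G + G² + G*n) = 9 + G + G² + G*n)
V(-2, -9)*h(-7, 15) = -9*(9 + 15 + 15² + 15*(-7)) = -9*(9 + 15 + 225 - 105) = -9*144 = -1296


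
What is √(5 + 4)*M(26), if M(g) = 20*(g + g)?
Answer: 3120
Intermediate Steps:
M(g) = 40*g (M(g) = 20*(2*g) = 40*g)
√(5 + 4)*M(26) = √(5 + 4)*(40*26) = √9*1040 = 3*1040 = 3120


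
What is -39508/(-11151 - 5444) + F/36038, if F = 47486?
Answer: 1105909737/299025305 ≈ 3.6984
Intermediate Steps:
-39508/(-11151 - 5444) + F/36038 = -39508/(-11151 - 5444) + 47486/36038 = -39508/(-16595) + 47486*(1/36038) = -39508*(-1/16595) + 23743/18019 = 39508/16595 + 23743/18019 = 1105909737/299025305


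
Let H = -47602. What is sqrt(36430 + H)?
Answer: 14*I*sqrt(57) ≈ 105.7*I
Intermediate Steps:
sqrt(36430 + H) = sqrt(36430 - 47602) = sqrt(-11172) = 14*I*sqrt(57)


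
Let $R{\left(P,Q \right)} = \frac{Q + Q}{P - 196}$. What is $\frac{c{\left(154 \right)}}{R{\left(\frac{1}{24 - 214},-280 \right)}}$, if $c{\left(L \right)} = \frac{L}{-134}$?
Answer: $- \frac{409651}{1018400} \approx -0.40225$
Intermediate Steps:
$R{\left(P,Q \right)} = \frac{2 Q}{-196 + P}$
$c{\left(L \right)} = - \frac{L}{134}$ ($c{\left(L \right)} = L \left(- \frac{1}{134}\right) = - \frac{L}{134}$)
$\frac{c{\left(154 \right)}}{R{\left(\frac{1}{24 - 214},-280 \right)}} = \frac{\left(- \frac{1}{134}\right) 154}{2 \left(-280\right) \frac{1}{-196 + \frac{1}{24 - 214}}} = - \frac{77}{67 \cdot 2 \left(-280\right) \frac{1}{-196 + \frac{1}{-190}}} = - \frac{77}{67 \cdot 2 \left(-280\right) \frac{1}{-196 - \frac{1}{190}}} = - \frac{77}{67 \cdot 2 \left(-280\right) \frac{1}{- \frac{37241}{190}}} = - \frac{77}{67 \cdot 2 \left(-280\right) \left(- \frac{190}{37241}\right)} = - \frac{77}{67 \cdot \frac{106400}{37241}} = \left(- \frac{77}{67}\right) \frac{37241}{106400} = - \frac{409651}{1018400}$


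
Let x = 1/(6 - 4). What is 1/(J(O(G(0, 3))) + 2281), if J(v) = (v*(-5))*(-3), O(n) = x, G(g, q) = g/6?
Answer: 2/4577 ≈ 0.00043697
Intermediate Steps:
x = ½ (x = 1/2 = ½ ≈ 0.50000)
G(g, q) = g/6 (G(g, q) = g*(⅙) = g/6)
O(n) = ½
J(v) = 15*v (J(v) = -5*v*(-3) = 15*v)
1/(J(O(G(0, 3))) + 2281) = 1/(15*(½) + 2281) = 1/(15/2 + 2281) = 1/(4577/2) = 2/4577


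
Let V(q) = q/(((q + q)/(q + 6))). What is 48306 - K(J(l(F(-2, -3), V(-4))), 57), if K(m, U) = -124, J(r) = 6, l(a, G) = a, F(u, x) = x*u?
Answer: 48430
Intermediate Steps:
F(u, x) = u*x
V(q) = 3 + q/2 (V(q) = q/(((2*q)/(6 + q))) = q/((2*q/(6 + q))) = q*((6 + q)/(2*q)) = 3 + q/2)
48306 - K(J(l(F(-2, -3), V(-4))), 57) = 48306 - 1*(-124) = 48306 + 124 = 48430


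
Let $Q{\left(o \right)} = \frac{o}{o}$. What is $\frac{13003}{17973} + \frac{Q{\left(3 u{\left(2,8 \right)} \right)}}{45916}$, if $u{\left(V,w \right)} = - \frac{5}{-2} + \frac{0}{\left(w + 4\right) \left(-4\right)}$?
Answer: $\frac{597063721}{825248268} \approx 0.7235$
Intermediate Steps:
$u{\left(V,w \right)} = \frac{5}{2}$ ($u{\left(V,w \right)} = \left(-5\right) \left(- \frac{1}{2}\right) + \frac{0}{\left(4 + w\right) \left(-4\right)} = \frac{5}{2} + \frac{0}{-16 - 4 w} = \frac{5}{2} + 0 = \frac{5}{2}$)
$Q{\left(o \right)} = 1$
$\frac{13003}{17973} + \frac{Q{\left(3 u{\left(2,8 \right)} \right)}}{45916} = \frac{13003}{17973} + 1 \cdot \frac{1}{45916} = 13003 \cdot \frac{1}{17973} + 1 \cdot \frac{1}{45916} = \frac{13003}{17973} + \frac{1}{45916} = \frac{597063721}{825248268}$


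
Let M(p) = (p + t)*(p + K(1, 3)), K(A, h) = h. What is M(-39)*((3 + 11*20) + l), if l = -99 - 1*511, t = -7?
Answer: -640872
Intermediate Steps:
M(p) = (-7 + p)*(3 + p) (M(p) = (p - 7)*(p + 3) = (-7 + p)*(3 + p))
l = -610 (l = -99 - 511 = -610)
M(-39)*((3 + 11*20) + l) = (-21 + (-39)**2 - 4*(-39))*((3 + 11*20) - 610) = (-21 + 1521 + 156)*((3 + 220) - 610) = 1656*(223 - 610) = 1656*(-387) = -640872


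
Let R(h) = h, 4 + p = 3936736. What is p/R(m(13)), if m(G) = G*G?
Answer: 3936732/169 ≈ 23294.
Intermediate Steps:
p = 3936732 (p = -4 + 3936736 = 3936732)
m(G) = G²
p/R(m(13)) = 3936732/(13²) = 3936732/169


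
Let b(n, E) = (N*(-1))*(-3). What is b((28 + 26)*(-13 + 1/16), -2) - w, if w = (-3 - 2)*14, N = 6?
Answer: 88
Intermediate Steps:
w = -70 (w = -5*14 = -70)
b(n, E) = 18 (b(n, E) = (6*(-1))*(-3) = -6*(-3) = 18)
b((28 + 26)*(-13 + 1/16), -2) - w = 18 - 1*(-70) = 18 + 70 = 88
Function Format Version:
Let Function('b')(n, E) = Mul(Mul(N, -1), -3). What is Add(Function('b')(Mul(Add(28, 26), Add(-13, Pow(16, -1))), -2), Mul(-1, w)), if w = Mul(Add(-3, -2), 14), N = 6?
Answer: 88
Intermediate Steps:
w = -70 (w = Mul(-5, 14) = -70)
Function('b')(n, E) = 18 (Function('b')(n, E) = Mul(Mul(6, -1), -3) = Mul(-6, -3) = 18)
Add(Function('b')(Mul(Add(28, 26), Add(-13, Pow(16, -1))), -2), Mul(-1, w)) = Add(18, Mul(-1, -70)) = Add(18, 70) = 88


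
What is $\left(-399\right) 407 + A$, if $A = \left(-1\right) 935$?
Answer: $-163328$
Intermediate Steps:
$A = -935$
$\left(-399\right) 407 + A = \left(-399\right) 407 - 935 = -162393 - 935 = -163328$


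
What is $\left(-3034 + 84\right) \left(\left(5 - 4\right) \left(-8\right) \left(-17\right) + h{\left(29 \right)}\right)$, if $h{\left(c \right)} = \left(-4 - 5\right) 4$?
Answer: $-295000$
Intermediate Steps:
$h{\left(c \right)} = -36$ ($h{\left(c \right)} = \left(-9\right) 4 = -36$)
$\left(-3034 + 84\right) \left(\left(5 - 4\right) \left(-8\right) \left(-17\right) + h{\left(29 \right)}\right) = \left(-3034 + 84\right) \left(\left(5 - 4\right) \left(-8\right) \left(-17\right) - 36\right) = - 2950 \left(1 \left(-8\right) \left(-17\right) - 36\right) = - 2950 \left(\left(-8\right) \left(-17\right) - 36\right) = - 2950 \left(136 - 36\right) = \left(-2950\right) 100 = -295000$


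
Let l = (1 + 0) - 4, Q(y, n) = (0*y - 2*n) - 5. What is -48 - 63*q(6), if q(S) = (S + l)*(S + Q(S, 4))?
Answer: 1275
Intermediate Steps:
Q(y, n) = -5 - 2*n (Q(y, n) = (0 - 2*n) - 5 = -2*n - 5 = -5 - 2*n)
l = -3 (l = 1 - 4 = -3)
q(S) = (-13 + S)*(-3 + S) (q(S) = (S - 3)*(S + (-5 - 2*4)) = (-3 + S)*(S + (-5 - 8)) = (-3 + S)*(S - 13) = (-3 + S)*(-13 + S) = (-13 + S)*(-3 + S))
-48 - 63*q(6) = -48 - 63*(39 + 6**2 - 16*6) = -48 - 63*(39 + 36 - 96) = -48 - 63*(-21) = -48 + 1323 = 1275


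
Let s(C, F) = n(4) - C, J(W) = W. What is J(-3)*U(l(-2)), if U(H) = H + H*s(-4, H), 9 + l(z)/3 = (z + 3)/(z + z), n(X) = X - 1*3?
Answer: 999/2 ≈ 499.50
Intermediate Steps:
n(X) = -3 + X (n(X) = X - 3 = -3 + X)
s(C, F) = 1 - C (s(C, F) = (-3 + 4) - C = 1 - C)
l(z) = -27 + 3*(3 + z)/(2*z) (l(z) = -27 + 3*((z + 3)/(z + z)) = -27 + 3*((3 + z)/((2*z))) = -27 + 3*((3 + z)*(1/(2*z))) = -27 + 3*((3 + z)/(2*z)) = -27 + 3*(3 + z)/(2*z))
U(H) = 6*H (U(H) = H + H*(1 - 1*(-4)) = H + H*(1 + 4) = H + H*5 = H + 5*H = 6*H)
J(-3)*U(l(-2)) = -18*(3/2)*(3 - 17*(-2))/(-2) = -18*(3/2)*(-½)*(3 + 34) = -18*(3/2)*(-½)*37 = -18*(-111)/4 = -3*(-333/2) = 999/2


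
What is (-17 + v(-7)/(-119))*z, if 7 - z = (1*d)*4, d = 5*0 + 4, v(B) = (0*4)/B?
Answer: 153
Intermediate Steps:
v(B) = 0 (v(B) = 0/B = 0)
d = 4 (d = 0 + 4 = 4)
z = -9 (z = 7 - 1*4*4 = 7 - 4*4 = 7 - 1*16 = 7 - 16 = -9)
(-17 + v(-7)/(-119))*z = (-17 + 0/(-119))*(-9) = (-17 + 0*(-1/119))*(-9) = (-17 + 0)*(-9) = -17*(-9) = 153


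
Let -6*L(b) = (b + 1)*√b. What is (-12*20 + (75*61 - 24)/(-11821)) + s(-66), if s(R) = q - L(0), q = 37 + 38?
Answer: -1955016/11821 ≈ -165.39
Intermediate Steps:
q = 75
L(b) = -√b*(1 + b)/6 (L(b) = -(b + 1)*√b/6 = -(1 + b)*√b/6 = -√b*(1 + b)/6)
s(R) = 75 (s(R) = 75 - √0*(-1 - 1*0)/6 = 75 - 0*(-1 + 0)/6 = 75 - 0*(-1)/6 = 75 - 1*0 = 75 + 0 = 75)
(-12*20 + (75*61 - 24)/(-11821)) + s(-66) = (-12*20 + (75*61 - 24)/(-11821)) + 75 = (-240 + (4575 - 24)*(-1/11821)) + 75 = (-240 + 4551*(-1/11821)) + 75 = (-240 - 4551/11821) + 75 = -2841591/11821 + 75 = -1955016/11821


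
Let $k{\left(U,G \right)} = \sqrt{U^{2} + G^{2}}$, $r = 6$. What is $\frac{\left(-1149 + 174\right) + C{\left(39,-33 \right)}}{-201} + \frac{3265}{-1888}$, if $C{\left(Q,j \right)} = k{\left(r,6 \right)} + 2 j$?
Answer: $\frac{436381}{126496} - \frac{2 \sqrt{2}}{67} \approx 3.4075$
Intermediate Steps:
$k{\left(U,G \right)} = \sqrt{G^{2} + U^{2}}$
$C{\left(Q,j \right)} = 2 j + 6 \sqrt{2}$ ($C{\left(Q,j \right)} = \sqrt{6^{2} + 6^{2}} + 2 j = \sqrt{36 + 36} + 2 j = \sqrt{72} + 2 j = 6 \sqrt{2} + 2 j = 2 j + 6 \sqrt{2}$)
$\frac{\left(-1149 + 174\right) + C{\left(39,-33 \right)}}{-201} + \frac{3265}{-1888} = \frac{\left(-1149 + 174\right) + \left(2 \left(-33\right) + 6 \sqrt{2}\right)}{-201} + \frac{3265}{-1888} = \left(-975 - \left(66 - 6 \sqrt{2}\right)\right) \left(- \frac{1}{201}\right) + 3265 \left(- \frac{1}{1888}\right) = \left(-1041 + 6 \sqrt{2}\right) \left(- \frac{1}{201}\right) - \frac{3265}{1888} = \left(\frac{347}{67} - \frac{2 \sqrt{2}}{67}\right) - \frac{3265}{1888} = \frac{436381}{126496} - \frac{2 \sqrt{2}}{67}$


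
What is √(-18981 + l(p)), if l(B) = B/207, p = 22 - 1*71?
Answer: 2*I*√22592417/69 ≈ 137.77*I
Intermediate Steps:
p = -49 (p = 22 - 71 = -49)
l(B) = B/207 (l(B) = B*(1/207) = B/207)
√(-18981 + l(p)) = √(-18981 + (1/207)*(-49)) = √(-18981 - 49/207) = √(-3929116/207) = 2*I*√22592417/69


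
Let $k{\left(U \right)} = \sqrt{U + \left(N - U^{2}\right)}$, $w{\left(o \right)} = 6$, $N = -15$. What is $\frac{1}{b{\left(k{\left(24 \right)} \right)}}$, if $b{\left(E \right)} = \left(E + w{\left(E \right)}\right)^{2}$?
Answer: $- \frac{i}{108 \sqrt{7} + 531 i} \approx -0.0014604 - 0.00078585 i$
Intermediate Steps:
$k{\left(U \right)} = \sqrt{-15 + U - U^{2}}$ ($k{\left(U \right)} = \sqrt{U - \left(15 + U^{2}\right)} = \sqrt{-15 + U - U^{2}}$)
$b{\left(E \right)} = \left(6 + E\right)^{2}$ ($b{\left(E \right)} = \left(E + 6\right)^{2} = \left(6 + E\right)^{2}$)
$\frac{1}{b{\left(k{\left(24 \right)} \right)}} = \frac{1}{\left(6 + \sqrt{-15 + 24 - 24^{2}}\right)^{2}} = \frac{1}{\left(6 + \sqrt{-15 + 24 - 576}\right)^{2}} = \frac{1}{\left(6 + \sqrt{-567}\right)^{2}} = \frac{1}{\left(6 + 9 i \sqrt{7}\right)^{2}}$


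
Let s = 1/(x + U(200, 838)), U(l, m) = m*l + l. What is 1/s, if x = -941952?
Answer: -774152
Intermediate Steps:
U(l, m) = l + l*m (U(l, m) = l*m + l = l + l*m)
s = -1/774152 (s = 1/(-941952 + 200*(1 + 838)) = 1/(-941952 + 200*839) = 1/(-941952 + 167800) = 1/(-774152) = -1/774152 ≈ -1.2917e-6)
1/s = 1/(-1/774152) = -774152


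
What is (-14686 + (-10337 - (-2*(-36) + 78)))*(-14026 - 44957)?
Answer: 1484779059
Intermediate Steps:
(-14686 + (-10337 - (-2*(-36) + 78)))*(-14026 - 44957) = (-14686 + (-10337 - (72 + 78)))*(-58983) = (-14686 + (-10337 - 1*150))*(-58983) = (-14686 + (-10337 - 150))*(-58983) = (-14686 - 10487)*(-58983) = -25173*(-58983) = 1484779059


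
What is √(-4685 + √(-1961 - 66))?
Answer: √(-4685 + I*√2027) ≈ 0.3289 + 68.448*I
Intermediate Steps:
√(-4685 + √(-1961 - 66)) = √(-4685 + √(-2027)) = √(-4685 + I*√2027)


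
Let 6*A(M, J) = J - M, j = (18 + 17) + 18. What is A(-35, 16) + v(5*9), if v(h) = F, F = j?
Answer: 123/2 ≈ 61.500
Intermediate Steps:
j = 53 (j = 35 + 18 = 53)
F = 53
v(h) = 53
A(M, J) = -M/6 + J/6 (A(M, J) = (J - M)/6 = -M/6 + J/6)
A(-35, 16) + v(5*9) = (-1/6*(-35) + (1/6)*16) + 53 = (35/6 + 8/3) + 53 = 17/2 + 53 = 123/2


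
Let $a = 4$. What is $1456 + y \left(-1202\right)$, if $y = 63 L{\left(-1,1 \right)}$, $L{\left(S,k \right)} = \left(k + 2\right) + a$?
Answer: $-528626$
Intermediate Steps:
$L{\left(S,k \right)} = 6 + k$ ($L{\left(S,k \right)} = \left(k + 2\right) + 4 = \left(2 + k\right) + 4 = 6 + k$)
$y = 441$ ($y = 63 \left(6 + 1\right) = 63 \cdot 7 = 441$)
$1456 + y \left(-1202\right) = 1456 + 441 \left(-1202\right) = 1456 - 530082 = -528626$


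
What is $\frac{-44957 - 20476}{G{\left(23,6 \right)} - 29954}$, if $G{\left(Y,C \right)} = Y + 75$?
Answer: $\frac{21811}{9952} \approx 2.1916$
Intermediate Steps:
$G{\left(Y,C \right)} = 75 + Y$
$\frac{-44957 - 20476}{G{\left(23,6 \right)} - 29954} = \frac{-44957 - 20476}{\left(75 + 23\right) - 29954} = - \frac{65433}{98 - 29954} = - \frac{65433}{-29856} = \left(-65433\right) \left(- \frac{1}{29856}\right) = \frac{21811}{9952}$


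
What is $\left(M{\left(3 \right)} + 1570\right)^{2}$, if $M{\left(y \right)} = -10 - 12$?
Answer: $2396304$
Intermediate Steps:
$M{\left(y \right)} = -22$ ($M{\left(y \right)} = -10 - 12 = -22$)
$\left(M{\left(3 \right)} + 1570\right)^{2} = \left(-22 + 1570\right)^{2} = 1548^{2} = 2396304$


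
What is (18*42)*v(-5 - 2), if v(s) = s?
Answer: -5292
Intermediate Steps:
(18*42)*v(-5 - 2) = (18*42)*(-5 - 2) = 756*(-7) = -5292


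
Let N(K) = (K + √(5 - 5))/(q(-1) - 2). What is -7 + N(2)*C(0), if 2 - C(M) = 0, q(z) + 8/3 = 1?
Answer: -89/11 ≈ -8.0909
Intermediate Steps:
q(z) = -5/3 (q(z) = -8/3 + 1 = -5/3)
C(M) = 2 (C(M) = 2 - 1*0 = 2 + 0 = 2)
N(K) = -3*K/11 (N(K) = (K + √(5 - 5))/(-5/3 - 2) = (K + √0)/(-11/3) = (K + 0)*(-3/11) = K*(-3/11) = -3*K/11)
-7 + N(2)*C(0) = -7 - 3/11*2*2 = -7 - 6/11*2 = -7 - 12/11 = -89/11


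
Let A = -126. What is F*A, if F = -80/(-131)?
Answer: -10080/131 ≈ -76.947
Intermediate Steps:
F = 80/131 (F = -80*(-1/131) = 80/131 ≈ 0.61069)
F*A = (80/131)*(-126) = -10080/131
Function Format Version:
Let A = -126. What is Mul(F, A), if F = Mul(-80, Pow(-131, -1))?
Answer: Rational(-10080, 131) ≈ -76.947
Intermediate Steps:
F = Rational(80, 131) (F = Mul(-80, Rational(-1, 131)) = Rational(80, 131) ≈ 0.61069)
Mul(F, A) = Mul(Rational(80, 131), -126) = Rational(-10080, 131)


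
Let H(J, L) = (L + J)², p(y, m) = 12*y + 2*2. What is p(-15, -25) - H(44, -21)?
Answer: -705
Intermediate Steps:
p(y, m) = 4 + 12*y (p(y, m) = 12*y + 4 = 4 + 12*y)
H(J, L) = (J + L)²
p(-15, -25) - H(44, -21) = (4 + 12*(-15)) - (44 - 21)² = (4 - 180) - 1*23² = -176 - 1*529 = -176 - 529 = -705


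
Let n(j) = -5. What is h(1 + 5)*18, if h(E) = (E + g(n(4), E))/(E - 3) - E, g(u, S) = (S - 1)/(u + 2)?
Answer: -82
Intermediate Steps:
g(u, S) = (-1 + S)/(2 + u)
h(E) = -E + (⅓ + 2*E/3)/(-3 + E) (h(E) = (E + (-1 + E)/(2 - 5))/(E - 3) - E = (E + (-1 + E)/(-3))/(-3 + E) - E = (E - (-1 + E)/3)/(-3 + E) - E = (E + (⅓ - E/3))/(-3 + E) - E = (⅓ + 2*E/3)/(-3 + E) - E = -E + (⅓ + 2*E/3)/(-3 + E))
h(1 + 5)*18 = ((1 - 3*(1 + 5)² + 11*(1 + 5))/(3*(-3 + (1 + 5))))*18 = ((1 - 3*6² + 11*6)/(3*(-3 + 6)))*18 = ((⅓)*(1 - 3*36 + 66)/3)*18 = ((⅓)*(⅓)*(1 - 108 + 66))*18 = ((⅓)*(⅓)*(-41))*18 = -41/9*18 = -82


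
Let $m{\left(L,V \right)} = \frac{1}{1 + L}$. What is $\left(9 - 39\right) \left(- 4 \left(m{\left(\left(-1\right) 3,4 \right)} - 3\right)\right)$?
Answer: $-420$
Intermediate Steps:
$\left(9 - 39\right) \left(- 4 \left(m{\left(\left(-1\right) 3,4 \right)} - 3\right)\right) = \left(9 - 39\right) \left(- 4 \left(\frac{1}{1 - 3} - 3\right)\right) = - 30 \left(- 4 \left(\frac{1}{1 - 3} - 3\right)\right) = - 30 \left(- 4 \left(\frac{1}{-2} - 3\right)\right) = - 30 \left(- 4 \left(- \frac{1}{2} - 3\right)\right) = - 30 \left(\left(-4\right) \left(- \frac{7}{2}\right)\right) = \left(-30\right) 14 = -420$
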